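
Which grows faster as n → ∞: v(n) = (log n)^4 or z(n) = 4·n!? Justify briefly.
Comparing growth rates:
Growth-rate hierarchy: log n ≺ any polynomial ≺ any exponential cⁿ (c>1) ≺ n! ≺ nⁿ.
factorial dominates polylogarithmic (log n)^4 asymptotically.

z(n) grows faster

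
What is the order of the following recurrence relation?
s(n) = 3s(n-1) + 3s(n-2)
The order is the largest lag k for which s(n-k) appears. Here the deepest term is s(n-2), so the order is 2.

Order 2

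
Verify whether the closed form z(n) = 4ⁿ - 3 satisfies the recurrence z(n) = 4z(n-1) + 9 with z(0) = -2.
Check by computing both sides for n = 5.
From the recurrence with z(0) = -2:
  z(0) = -2, z(1) = 1, z(2) = 13, z(3) = 61, z(4) = 253, z(5) = 1021
  so the recurrence gives z(5) = 1021.
From the proposed closed form z(n) = 4ⁿ - 3:
  z(5) = 1021.
Both sides give 1021 at n = 5, and the initial condition(s) match, so the closed form is consistent.

Yes, the closed form is correct.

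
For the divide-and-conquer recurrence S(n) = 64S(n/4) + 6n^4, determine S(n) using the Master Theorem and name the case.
Master Theorem template: S(n) = a·S(n/b) + f(n).
Here: a=64, b=4, f(n)=6n^4
Compute log_b(a) = log_4(64) = 3.
f(n) = 6n^4 = Ω(n^(3+ε)) with ε = 1, and the regularity condition holds (a·f(n/b) = (a/b^4)·f(n) with a/b^4 = 4^-1 < 1). Case 3: S(n) = Θ(f(n)) = Θ(n^4).

Case 3: S(n) = Θ(n^4)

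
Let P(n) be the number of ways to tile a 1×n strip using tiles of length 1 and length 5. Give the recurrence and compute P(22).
Condition on the last tile: it has length 1 (leaving a 1×(n-1) strip) or length 5 (leaving a 1×(n-5) strip), so P(n) = P(n-1) + P(n-5) (order-5 linear recurrence).
For 0 ≤ i < 5 only unit tiles fit, so P(i) = 1.
Iterating the recurrence: P(5) = 2, P(6) = 3, P(7) = 4, P(8) = 5, P(9) = 6, P(10) = 8, P(11) = 11, P(12) = 15, P(13) = 20, P(14) = 26, P(15) = 34, P(16) = 45, P(17) = 60, P(18) = 80, P(19) = 106, P(20) = 140, P(21) = 185, P(22) = 245.

P(n) = P(n-1) + P(n-5), with P(i) = 1 for 0 ≤ i < 5; P(22) = 245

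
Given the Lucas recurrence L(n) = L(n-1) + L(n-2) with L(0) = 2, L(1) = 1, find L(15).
Computing the sequence terms:
2, 1, 3, 4, 7, 11, 18, 29, 47, 76, 123, 199, 322, 521, 843, 1364

1364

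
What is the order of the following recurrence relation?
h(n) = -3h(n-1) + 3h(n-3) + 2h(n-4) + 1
The order is the largest lag k for which h(n-k) appears. Here the deepest term is h(n-4) (the 1 term is non-homogeneous and does not affect the order), so the order is 4.

Order 4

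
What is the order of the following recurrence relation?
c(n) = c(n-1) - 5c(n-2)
The order is the largest lag k for which c(n-k) appears. Here the deepest term is c(n-2), so the order is 2.

Order 2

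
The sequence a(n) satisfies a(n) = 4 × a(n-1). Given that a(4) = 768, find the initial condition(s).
In general a(n) = 4ⁿ · a(0). At n = 4: a(0) = a(4) / 4^4 = 768 / 256 = 3.

a(0) = 3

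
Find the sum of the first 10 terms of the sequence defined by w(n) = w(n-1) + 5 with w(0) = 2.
Computing the sequence terms: 2, 7, 12, 17, 22, 27, 32, 37, 42, 47
Adding these values together:

245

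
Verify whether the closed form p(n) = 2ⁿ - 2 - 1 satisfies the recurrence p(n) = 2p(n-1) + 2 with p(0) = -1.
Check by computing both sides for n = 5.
From the recurrence with p(0) = -1:
  p(0) = -1, p(1) = 0, p(2) = 2, p(3) = 6, p(4) = 14, p(5) = 30
  so the recurrence gives p(5) = 30.
From the proposed closed form p(n) = 2ⁿ - 2 - 1:
  p(5) = 29.
The recurrence gives 30 but the closed form gives 29, so the closed form does not satisfy the recurrence.

No, the closed form is incorrect.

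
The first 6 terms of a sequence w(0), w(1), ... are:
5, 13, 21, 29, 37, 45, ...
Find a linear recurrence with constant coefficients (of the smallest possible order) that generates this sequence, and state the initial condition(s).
Look for the lowest-order linear relation among consecutive terms.
Observation: consecutive differences are constant (= 8).
Check at n=2: 1·13 + 8 = 21. ✓

w(n) = w(n-1) + 8, w(0) = 5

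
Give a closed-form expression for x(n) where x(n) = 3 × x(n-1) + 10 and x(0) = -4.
Recurrence: x(n) = 3 × x(n-1) + 10, initial: x(0) = -4.
Try x(n) = A·3ⁿ + C. Substituting: A·3ⁿ + C = 3(A·3ⁿ⁻¹ + C) + 10 = A·3ⁿ + 3C + 10, so C = 3C + 10, giving C = -5. Then x(0) = A - 5 = -4 gives A = 1.

x(n) = 3ⁿ - 5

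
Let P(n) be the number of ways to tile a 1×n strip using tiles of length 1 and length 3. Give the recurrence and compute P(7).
Condition on the last tile: it has length 1 (leaving a 1×(n-1) strip) or length 3 (leaving a 1×(n-3) strip), so P(n) = P(n-1) + P(n-3) (order-3 linear recurrence).
For 0 ≤ i < 3 only unit tiles fit, so P(i) = 1.
Iterating the recurrence: P(3) = 2, P(4) = 3, P(5) = 4, P(6) = 6, P(7) = 9.

P(n) = P(n-1) + P(n-3), with P(i) = 1 for 0 ≤ i < 3; P(7) = 9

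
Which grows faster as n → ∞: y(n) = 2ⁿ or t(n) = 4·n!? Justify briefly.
Comparing growth rates:
Growth-rate hierarchy: log n ≺ any polynomial ≺ any exponential cⁿ (c>1) ≺ n! ≺ nⁿ.
factorial dominates exponential base 2 asymptotically.

t(n) grows faster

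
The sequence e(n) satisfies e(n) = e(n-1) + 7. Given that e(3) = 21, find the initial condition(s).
e(3) = e(0) + 3·7, so e(0) = 21 - 21 = 0.

e(0) = 0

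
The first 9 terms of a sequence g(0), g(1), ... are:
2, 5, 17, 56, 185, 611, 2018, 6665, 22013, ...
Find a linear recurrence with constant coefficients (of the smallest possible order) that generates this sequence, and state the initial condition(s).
Look for the lowest-order linear relation among consecutive terms.
Observation: g(n) - 3·g(n-1) - (1)·g(n-2) = 0 holds for the shown terms, and no order-1 relation g(n) = α·g(n-1) + β fits.
Check at n=3: 3·17 + (1)·5 = 56. ✓

g(n) = 3g(n-1) + g(n-2), g(0) = 2, g(1) = 5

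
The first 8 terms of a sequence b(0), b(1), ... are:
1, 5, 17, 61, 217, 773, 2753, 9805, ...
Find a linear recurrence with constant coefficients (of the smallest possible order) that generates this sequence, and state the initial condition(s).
Look for the lowest-order linear relation among consecutive terms.
Observation: b(n) - 3·b(n-1) - (2)·b(n-2) = 0 holds for the shown terms, and no order-1 relation b(n) = α·b(n-1) + β fits.
Check at n=3: 3·17 + (2)·5 = 61. ✓

b(n) = 3b(n-1) + 2b(n-2), b(0) = 1, b(1) = 5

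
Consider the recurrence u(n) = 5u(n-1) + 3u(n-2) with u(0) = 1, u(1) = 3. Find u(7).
Computing the sequence terms:
1, 3, 18, 99, 549, 3042, 16857, 93411

93411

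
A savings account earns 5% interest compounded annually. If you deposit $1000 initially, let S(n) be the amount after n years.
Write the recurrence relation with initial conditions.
Each year the balance grows by 5%, i.e. is multiplied by 1 + 5/100 = 1.05, so S(n) = 1.05 × S(n-1). The initial deposit gives S(0) = 1000.
Unrolling gives the closed form S(n) = 1000 × (1.05)ⁿ.

S(n) = 1.05 × S(n-1), S(0) = 1000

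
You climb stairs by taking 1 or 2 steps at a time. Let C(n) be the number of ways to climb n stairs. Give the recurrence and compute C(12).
Condition on the size of the last step (1 to 2): before it there were n-1, …, n-2 stairs climbed, and these cases are disjoint, so C(n) = C(n-1) + C(n-2) (Fibonacci-type sequence).
Initial conditions by direct count (compositions of i into parts ≤ 2): C(1) = 1; C(2) = 2.
Iterating the recurrence: C(3) = 3, C(4) = 5, C(5) = 8, C(6) = 13, C(7) = 21, C(8) = 34, C(9) = 55, C(10) = 89, C(11) = 144, C(12) = 233.

C(n) = C(n-1) + C(n-2), C(1) = 1, C(2) = 2; C(12) = 233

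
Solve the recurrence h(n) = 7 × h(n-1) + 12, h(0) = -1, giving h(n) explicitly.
Recurrence: h(n) = 7 × h(n-1) + 12, initial: h(0) = -1.
Try h(n) = A·7ⁿ + C. Substituting: A·7ⁿ + C = 7(A·7ⁿ⁻¹ + C) + 12 = A·7ⁿ + 7C + 12, so C = 7C + 12, giving C = -2. Then h(0) = A - 2 = -1 gives A = 1.

h(n) = 7ⁿ - 2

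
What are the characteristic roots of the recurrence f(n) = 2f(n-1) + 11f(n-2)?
Substitute f(n) = rⁿ and divide through by rⁿ⁻²: r² - 2r - 11 = 0
Discriminant: 2² + 4·11 = 48, not a perfect square, so by the quadratic formula r = (2 ± √48)/2.
General solution: f(n) = A·r₁ⁿ + B·r₂ⁿ where r₁,r₂ = (2 ± √48)/2

Characteristic: r² - 2r - 11 = 0, Roots: r = (2 ± √48)/2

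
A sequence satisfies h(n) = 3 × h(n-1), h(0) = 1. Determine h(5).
Computing step by step:
h(0) = 1
h(1) = 3 × 1 = 3
h(2) = 3 × 3 = 9
h(3) = 3 × 9 = 27
h(4) = 3 × 27 = 81
h(5) = 3 × 81 = 243

243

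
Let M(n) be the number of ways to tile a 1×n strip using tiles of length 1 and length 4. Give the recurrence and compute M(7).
Condition on the last tile: it has length 1 (leaving a 1×(n-1) strip) or length 4 (leaving a 1×(n-4) strip), so M(n) = M(n-1) + M(n-4) (order-4 linear recurrence).
For 0 ≤ i < 4 only unit tiles fit, so M(i) = 1.
Iterating the recurrence: M(4) = 2, M(5) = 3, M(6) = 4, M(7) = 5.

M(n) = M(n-1) + M(n-4), with M(i) = 1 for 0 ≤ i < 4; M(7) = 5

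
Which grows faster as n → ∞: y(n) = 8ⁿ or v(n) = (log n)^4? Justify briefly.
Comparing growth rates:
Growth-rate hierarchy: log n ≺ any polynomial ≺ any exponential cⁿ (c>1) ≺ n! ≺ nⁿ.
exponential base 8 dominates polylogarithmic (log n)^4 asymptotically.

y(n) grows faster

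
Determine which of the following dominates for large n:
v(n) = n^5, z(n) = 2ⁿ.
Comparing growth rates:
Growth-rate hierarchy: log n ≺ any polynomial ≺ any exponential cⁿ (c>1) ≺ n! ≺ nⁿ.
exponential base 2 dominates polynomial degree 5 asymptotically.

z(n) grows faster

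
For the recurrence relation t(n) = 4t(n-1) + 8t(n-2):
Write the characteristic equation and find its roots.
Substitute t(n) = rⁿ and divide through by rⁿ⁻²: r² - 4r - 8 = 0
Discriminant: 4² + 4·8 = 48, not a perfect square, so by the quadratic formula r = (4 ± √48)/2.
General solution: t(n) = A·r₁ⁿ + B·r₂ⁿ where r₁,r₂ = (4 ± √48)/2

Characteristic: r² - 4r - 8 = 0, Roots: r = (4 ± √48)/2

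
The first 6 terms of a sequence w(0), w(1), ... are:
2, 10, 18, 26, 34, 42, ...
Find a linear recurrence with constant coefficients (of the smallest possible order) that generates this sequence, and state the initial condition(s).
Look for the lowest-order linear relation among consecutive terms.
Observation: consecutive differences are constant (= 8).
Check at n=2: 1·10 + 8 = 18. ✓

w(n) = w(n-1) + 8, w(0) = 2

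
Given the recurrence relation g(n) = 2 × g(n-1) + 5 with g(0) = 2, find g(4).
Computing step by step:
g(0) = 2
g(1) = 2 × 2 + 5 = 9
g(2) = 2 × 9 + 5 = 23
g(3) = 2 × 23 + 5 = 51
g(4) = 2 × 51 + 5 = 107

107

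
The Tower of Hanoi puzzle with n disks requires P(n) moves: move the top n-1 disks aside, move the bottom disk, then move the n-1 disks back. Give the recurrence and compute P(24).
Moving n disks = move the top n-1 disks aside (P(n-1) moves) + move the largest disk (1 move) + move the n-1 disks back on top (P(n-1) moves), so P(n) = 2P(n-1) + 1, with P(1) = 1 (a single disk takes one move).
First terms: 1, 3, 7, 15, 31, 63, … — each is one less than a power of 2. Indeed P(n) + 1 = 2(P(n-1) + 1) with P(1) + 1 = 2, so P(n) + 1 = 2ⁿ and P(n) = 2ⁿ - 1.
Hence P(24) = 2^24 - 1 = 16777216 - 1 = 16777215.

P(n) = 2P(n-1) + 1, P(1) = 1; P(24) = 16777215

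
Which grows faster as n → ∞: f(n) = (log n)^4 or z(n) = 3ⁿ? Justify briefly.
Comparing growth rates:
Growth-rate hierarchy: log n ≺ any polynomial ≺ any exponential cⁿ (c>1) ≺ n! ≺ nⁿ.
exponential base 3 dominates polylogarithmic (log n)^4 asymptotically.

z(n) grows faster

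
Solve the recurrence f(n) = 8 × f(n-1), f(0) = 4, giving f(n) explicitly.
Recurrence: f(n) = 8 × f(n-1), initial: f(0) = 4.
Each term is 8 times the previous, so this is geometric with ratio 8. After n steps: f(n) = f(0)·8ⁿ = 4·8ⁿ.

f(n) = 4·8ⁿ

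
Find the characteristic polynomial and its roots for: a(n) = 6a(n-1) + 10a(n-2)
Substitute a(n) = rⁿ and divide through by rⁿ⁻²: r² - 6r - 10 = 0
Discriminant: 6² + 4·10 = 76, not a perfect square, so by the quadratic formula r = (6 ± √76)/2.
General solution: a(n) = A·r₁ⁿ + B·r₂ⁿ where r₁,r₂ = (6 ± √76)/2

Characteristic: r² - 6r - 10 = 0, Roots: r = (6 ± √76)/2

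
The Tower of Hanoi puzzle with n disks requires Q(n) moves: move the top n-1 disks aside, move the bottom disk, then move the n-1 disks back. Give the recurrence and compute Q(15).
Moving n disks = move the top n-1 disks aside (Q(n-1) moves) + move the largest disk (1 move) + move the n-1 disks back on top (Q(n-1) moves), so Q(n) = 2Q(n-1) + 1, with Q(1) = 1 (a single disk takes one move).
First terms: 1, 3, 7, 15, 31, 63, … — each is one less than a power of 2. Indeed Q(n) + 1 = 2(Q(n-1) + 1) with Q(1) + 1 = 2, so Q(n) + 1 = 2ⁿ and Q(n) = 2ⁿ - 1.
Hence Q(15) = 2^15 - 1 = 32768 - 1 = 32767.

Q(n) = 2Q(n-1) + 1, Q(1) = 1; Q(15) = 32767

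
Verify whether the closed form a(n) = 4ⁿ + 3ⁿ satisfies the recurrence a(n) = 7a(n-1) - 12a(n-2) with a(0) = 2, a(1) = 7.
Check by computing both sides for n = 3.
From the recurrence with a(0) = 2, a(1) = 7:
  a(0) = 2, a(1) = 7, a(2) = 25, a(3) = 91
  so the recurrence gives a(3) = 91.
From the proposed closed form a(n) = 4ⁿ + 3ⁿ:
  a(3) = 91.
Both sides give 91 at n = 3, and the initial condition(s) match, so the closed form is consistent.

Yes, the closed form is correct.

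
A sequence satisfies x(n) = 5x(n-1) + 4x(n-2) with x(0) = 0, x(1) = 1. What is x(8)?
Computing the sequence terms:
0, 1, 5, 29, 165, 941, 5365, 30589, 174405

174405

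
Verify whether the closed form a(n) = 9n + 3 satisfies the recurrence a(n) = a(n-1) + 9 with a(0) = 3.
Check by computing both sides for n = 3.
From the recurrence with a(0) = 3:
  a(0) = 3, a(1) = 12, a(2) = 21, a(3) = 30
  so the recurrence gives a(3) = 30.
From the proposed closed form a(n) = 9n + 3:
  a(3) = 30.
Both sides give 30 at n = 3, and the initial condition(s) match, so the closed form is consistent.

Yes, the closed form is correct.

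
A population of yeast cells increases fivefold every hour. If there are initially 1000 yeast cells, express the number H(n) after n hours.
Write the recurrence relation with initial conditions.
Each hour multiplies the count by 5, so the count after n hours depends only on the count after n-1 hours: H(n) = 5 × H(n-1). The starting count gives H(0) = 1000.
Unrolling n times gives the closed form H(n) = 1000 × 5ⁿ.

H(n) = 5 × H(n-1), H(0) = 1000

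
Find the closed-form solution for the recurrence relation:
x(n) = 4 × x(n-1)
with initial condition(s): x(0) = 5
Recurrence: x(n) = 4 × x(n-1), initial: x(0) = 5.
Each term is 4 times the previous, so this is geometric with ratio 4. After n steps: x(n) = x(0)·4ⁿ = 5·4ⁿ.

x(n) = 5·4ⁿ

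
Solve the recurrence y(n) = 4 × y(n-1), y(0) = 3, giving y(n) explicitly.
Recurrence: y(n) = 4 × y(n-1), initial: y(0) = 3.
Each term is 4 times the previous, so this is geometric with ratio 4. After n steps: y(n) = y(0)·4ⁿ = 3·4ⁿ.

y(n) = 3·4ⁿ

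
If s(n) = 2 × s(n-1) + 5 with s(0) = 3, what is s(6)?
Computing step by step:
s(0) = 3
s(1) = 2 × 3 + 5 = 11
s(2) = 2 × 11 + 5 = 27
s(3) = 2 × 27 + 5 = 59
s(4) = 2 × 59 + 5 = 123
s(5) = 2 × 123 + 5 = 251
s(6) = 2 × 251 + 5 = 507

507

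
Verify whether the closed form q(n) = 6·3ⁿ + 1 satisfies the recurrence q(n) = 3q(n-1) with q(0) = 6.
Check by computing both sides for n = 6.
From the recurrence with q(0) = 6:
  q(0) = 6, q(1) = 18, q(2) = 54, q(3) = 162, q(4) = 486, q(5) = 1458, q(6) = 4374
  so the recurrence gives q(6) = 4374.
From the proposed closed form q(n) = 6·3ⁿ + 1:
  q(6) = 4375.
The recurrence gives 4374 but the closed form gives 4375, so the closed form does not satisfy the recurrence.

No, the closed form is incorrect.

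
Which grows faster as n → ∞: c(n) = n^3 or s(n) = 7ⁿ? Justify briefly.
Comparing growth rates:
Growth-rate hierarchy: log n ≺ any polynomial ≺ any exponential cⁿ (c>1) ≺ n! ≺ nⁿ.
exponential base 7 dominates polynomial degree 3 asymptotically.

s(n) grows faster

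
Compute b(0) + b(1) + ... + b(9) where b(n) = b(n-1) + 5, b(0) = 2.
Computing the sequence terms: 2, 7, 12, 17, 22, 27, 32, 37, 42, 47
Adding these values together:

245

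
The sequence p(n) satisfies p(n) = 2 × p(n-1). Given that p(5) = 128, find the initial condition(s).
In general p(n) = 2ⁿ · p(0). At n = 5: p(0) = p(5) / 2^5 = 128 / 32 = 4.

p(0) = 4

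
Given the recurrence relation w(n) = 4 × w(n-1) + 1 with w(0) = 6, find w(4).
Computing step by step:
w(0) = 6
w(1) = 4 × 6 + 1 = 25
w(2) = 4 × 25 + 1 = 101
w(3) = 4 × 101 + 1 = 405
w(4) = 4 × 405 + 1 = 1621

1621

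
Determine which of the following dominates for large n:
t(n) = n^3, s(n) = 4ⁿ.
Comparing growth rates:
Growth-rate hierarchy: log n ≺ any polynomial ≺ any exponential cⁿ (c>1) ≺ n! ≺ nⁿ.
exponential base 4 dominates polynomial degree 3 asymptotically.

s(n) grows faster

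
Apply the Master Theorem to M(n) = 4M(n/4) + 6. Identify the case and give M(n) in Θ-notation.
Master Theorem template: M(n) = a·M(n/b) + f(n).
Here: a=4, b=4, f(n)=6
Compute log_b(a) = log_4(4) = 1.
f(n) = 6 = O(n^(1-ε)) with ε = 1. Case 1: M(n) = Θ(n^log_b(a)) = Θ(n).

Case 1: M(n) = Θ(n)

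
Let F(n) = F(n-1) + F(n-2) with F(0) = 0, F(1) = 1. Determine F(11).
Computing the sequence terms:
0, 1, 1, 2, 3, 5, 8, 13, 21, 34, 55, 89

89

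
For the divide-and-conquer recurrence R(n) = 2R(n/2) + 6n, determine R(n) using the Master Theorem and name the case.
Master Theorem template: R(n) = a·R(n/b) + f(n).
Here: a=2, b=2, f(n)=6n
Compute log_b(a) = log_2(2) = 1.
f(n) = 6n = Θ(n). Case 2: R(n) = Θ(n log n).

Case 2: R(n) = Θ(n log n)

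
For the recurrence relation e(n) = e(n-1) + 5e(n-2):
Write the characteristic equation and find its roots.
Substitute e(n) = rⁿ and divide through by rⁿ⁻²: r² - r - 5 = 0
Discriminant: 1² + 4·5 = 21, not a perfect square, so by the quadratic formula r = (1 ± √21)/2.
General solution: e(n) = A·r₁ⁿ + B·r₂ⁿ where r₁,r₂ = (1 ± √21)/2

Characteristic: r² - r - 5 = 0, Roots: r = (1 ± √21)/2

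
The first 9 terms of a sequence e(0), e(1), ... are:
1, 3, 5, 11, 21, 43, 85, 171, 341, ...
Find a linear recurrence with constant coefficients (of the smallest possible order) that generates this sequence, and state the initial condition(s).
Look for the lowest-order linear relation among consecutive terms.
Observation: e(n) - 1·e(n-1) - (2)·e(n-2) = 0 holds for the shown terms, and no order-1 relation e(n) = α·e(n-1) + β fits.
Check at n=3: 1·5 + (2)·3 = 11. ✓

e(n) = e(n-1) + 2e(n-2), e(0) = 1, e(1) = 3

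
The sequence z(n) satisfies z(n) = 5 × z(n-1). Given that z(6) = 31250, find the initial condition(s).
In general z(n) = 5ⁿ · z(0). At n = 6: z(0) = z(6) / 5^6 = 31250 / 15625 = 2.

z(0) = 2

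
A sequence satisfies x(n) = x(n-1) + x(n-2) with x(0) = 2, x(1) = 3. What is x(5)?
Computing the sequence terms:
2, 3, 5, 8, 13, 21

21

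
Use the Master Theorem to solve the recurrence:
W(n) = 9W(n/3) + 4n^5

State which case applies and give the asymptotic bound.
Master Theorem template: W(n) = a·W(n/b) + f(n).
Here: a=9, b=3, f(n)=4n^5
Compute log_b(a) = log_3(9) = 2.
f(n) = 4n^5 = Ω(n^(2+ε)) with ε = 3, and the regularity condition holds (a·f(n/b) = (a/b^5)·f(n) with a/b^5 = 3^-3 < 1). Case 3: W(n) = Θ(f(n)) = Θ(n^5).

Case 3: W(n) = Θ(n^5)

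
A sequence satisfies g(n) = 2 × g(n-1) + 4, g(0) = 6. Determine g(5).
Computing step by step:
g(0) = 6
g(1) = 2 × 6 + 4 = 16
g(2) = 2 × 16 + 4 = 36
g(3) = 2 × 36 + 4 = 76
g(4) = 2 × 76 + 4 = 156
g(5) = 2 × 156 + 4 = 316

316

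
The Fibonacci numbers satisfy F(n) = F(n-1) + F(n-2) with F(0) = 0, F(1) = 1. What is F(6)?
Computing the sequence terms:
0, 1, 1, 2, 3, 5, 8

8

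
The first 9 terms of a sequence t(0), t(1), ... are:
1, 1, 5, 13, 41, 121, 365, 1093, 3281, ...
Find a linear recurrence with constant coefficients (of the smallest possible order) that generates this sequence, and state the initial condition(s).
Look for the lowest-order linear relation among consecutive terms.
Observation: t(n) - 2·t(n-1) - (3)·t(n-2) = 0 holds for the shown terms, and no order-1 relation t(n) = α·t(n-1) + β fits.
Check at n=3: 2·5 + (3)·1 = 13. ✓

t(n) = 2t(n-1) + 3t(n-2), t(0) = 1, t(1) = 1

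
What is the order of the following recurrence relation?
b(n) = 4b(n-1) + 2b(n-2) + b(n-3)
The order is the largest lag k for which b(n-k) appears. Here the deepest term is b(n-3), so the order is 3.

Order 3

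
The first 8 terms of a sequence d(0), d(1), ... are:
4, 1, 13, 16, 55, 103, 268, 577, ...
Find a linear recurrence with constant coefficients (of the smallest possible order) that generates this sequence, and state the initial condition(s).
Look for the lowest-order linear relation among consecutive terms.
Observation: d(n) - 1·d(n-1) - (3)·d(n-2) = 0 holds for the shown terms, and no order-1 relation d(n) = α·d(n-1) + β fits.
Check at n=3: 1·13 + (3)·1 = 16. ✓

d(n) = d(n-1) + 3d(n-2), d(0) = 4, d(1) = 1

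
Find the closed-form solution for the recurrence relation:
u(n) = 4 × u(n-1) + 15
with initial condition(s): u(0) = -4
Recurrence: u(n) = 4 × u(n-1) + 15, initial: u(0) = -4.
Try u(n) = A·4ⁿ + C. Substituting: A·4ⁿ + C = 4(A·4ⁿ⁻¹ + C) + 15 = A·4ⁿ + 4C + 15, so C = 4C + 15, giving C = -5. Then u(0) = A - 5 = -4 gives A = 1.

u(n) = 4ⁿ - 5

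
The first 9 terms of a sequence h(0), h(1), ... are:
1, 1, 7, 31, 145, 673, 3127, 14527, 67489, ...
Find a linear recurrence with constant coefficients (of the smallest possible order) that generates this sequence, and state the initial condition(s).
Look for the lowest-order linear relation among consecutive terms.
Observation: h(n) - 4·h(n-1) - (3)·h(n-2) = 0 holds for the shown terms, and no order-1 relation h(n) = α·h(n-1) + β fits.
Check at n=3: 4·7 + (3)·1 = 31. ✓

h(n) = 4h(n-1) + 3h(n-2), h(0) = 1, h(1) = 1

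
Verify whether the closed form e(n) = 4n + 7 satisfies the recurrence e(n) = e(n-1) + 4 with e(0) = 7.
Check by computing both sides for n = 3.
From the recurrence with e(0) = 7:
  e(0) = 7, e(1) = 11, e(2) = 15, e(3) = 19
  so the recurrence gives e(3) = 19.
From the proposed closed form e(n) = 4n + 7:
  e(3) = 19.
Both sides give 19 at n = 3, and the initial condition(s) match, so the closed form is consistent.

Yes, the closed form is correct.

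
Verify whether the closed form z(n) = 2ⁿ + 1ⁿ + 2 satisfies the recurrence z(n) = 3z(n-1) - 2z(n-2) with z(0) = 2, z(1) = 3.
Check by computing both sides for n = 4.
From the recurrence with z(0) = 2, z(1) = 3:
  z(0) = 2, z(1) = 3, z(2) = 5, z(3) = 9, z(4) = 17
  so the recurrence gives z(4) = 17.
From the proposed closed form z(n) = 2ⁿ + 1ⁿ + 2:
  z(4) = 19.
The recurrence gives 17 but the closed form gives 19, so the closed form does not satisfy the recurrence.

No, the closed form is incorrect.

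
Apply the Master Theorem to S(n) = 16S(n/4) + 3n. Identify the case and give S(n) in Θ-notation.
Master Theorem template: S(n) = a·S(n/b) + f(n).
Here: a=16, b=4, f(n)=3n
Compute log_b(a) = log_4(16) = 2.
f(n) = 3n = O(n^(2-ε)) with ε = 1. Case 1: S(n) = Θ(n^log_b(a)) = Θ(n^2).

Case 1: S(n) = Θ(n^2)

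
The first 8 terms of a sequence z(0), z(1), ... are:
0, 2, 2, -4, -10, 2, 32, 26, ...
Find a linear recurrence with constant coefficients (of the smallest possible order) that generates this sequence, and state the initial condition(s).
Look for the lowest-order linear relation among consecutive terms.
Observation: z(n) - 1·z(n-1) - (-3)·z(n-2) = 0 holds for the shown terms, and no order-1 relation z(n) = α·z(n-1) + β fits.
Check at n=3: 1·2 + (-3)·2 = -4. ✓

z(n) = z(n-1) - 3z(n-2), z(0) = 0, z(1) = 2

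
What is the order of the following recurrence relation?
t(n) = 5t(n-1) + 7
The order is the largest lag k for which t(n-k) appears. Here the deepest term is t(n-1) (the 7 term is non-homogeneous and does not affect the order), so the order is 1.

Order 1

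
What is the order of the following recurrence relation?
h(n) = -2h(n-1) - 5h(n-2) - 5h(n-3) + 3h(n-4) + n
The order is the largest lag k for which h(n-k) appears. Here the deepest term is h(n-4) (the n term is non-homogeneous and does not affect the order), so the order is 4.

Order 4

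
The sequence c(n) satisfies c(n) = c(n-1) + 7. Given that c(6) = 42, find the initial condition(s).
c(6) = c(0) + 6·7, so c(0) = 42 - 42 = 0.

c(0) = 0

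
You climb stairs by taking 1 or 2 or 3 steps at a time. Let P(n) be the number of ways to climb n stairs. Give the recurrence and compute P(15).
Condition on the size of the last step (1 to 3): before it there were n-1, …, n-3 stairs climbed, and these cases are disjoint, so P(n) = P(n-1) + P(n-2) + P(n-3) (order-3 linear recurrence).
Initial conditions by direct count (compositions of i into parts ≤ 3): P(1) = 1; P(2) = 2; P(3) = 4.
Iterating the recurrence: P(4) = 7, P(5) = 13, P(6) = 24, P(7) = 44, P(8) = 81, P(9) = 149, P(10) = 274, P(11) = 504, P(12) = 927, P(13) = 1705, P(14) = 3136, P(15) = 5768.

P(n) = P(n-1) + P(n-2) + P(n-3), P(1) = 1, P(2) = 2, P(3) = 4; P(15) = 5768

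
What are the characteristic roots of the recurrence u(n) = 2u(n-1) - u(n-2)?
Substitute u(n) = rⁿ and divide through by rⁿ⁻²: r² - 2r + 1 = 0
Factor: (r - 1)² = 0, so r = 1 (double root).
General solution: u(n) = (A + Bn)·1ⁿ

Characteristic: r² - 2r + 1 = 0, Roots: r = 1 (double root)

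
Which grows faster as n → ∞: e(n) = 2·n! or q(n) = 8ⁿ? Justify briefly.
Comparing growth rates:
Growth-rate hierarchy: log n ≺ any polynomial ≺ any exponential cⁿ (c>1) ≺ n! ≺ nⁿ.
factorial dominates exponential base 8 asymptotically.

e(n) grows faster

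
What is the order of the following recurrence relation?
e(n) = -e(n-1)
The order is the largest lag k for which e(n-k) appears. Here the deepest term is e(n-1), so the order is 1.

Order 1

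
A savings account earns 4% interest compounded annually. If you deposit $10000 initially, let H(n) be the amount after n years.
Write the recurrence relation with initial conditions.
Each year the balance grows by 4%, i.e. is multiplied by 1 + 4/100 = 1.04, so H(n) = 1.04 × H(n-1). The initial deposit gives H(0) = 10000.
Unrolling gives the closed form H(n) = 10000 × (1.04)ⁿ.

H(n) = 1.04 × H(n-1), H(0) = 10000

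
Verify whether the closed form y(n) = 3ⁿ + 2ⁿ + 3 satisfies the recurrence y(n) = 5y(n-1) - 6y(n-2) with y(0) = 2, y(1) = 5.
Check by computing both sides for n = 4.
From the recurrence with y(0) = 2, y(1) = 5:
  y(0) = 2, y(1) = 5, y(2) = 13, y(3) = 35, y(4) = 97
  so the recurrence gives y(4) = 97.
From the proposed closed form y(n) = 3ⁿ + 2ⁿ + 3:
  y(4) = 100.
The recurrence gives 97 but the closed form gives 100, so the closed form does not satisfy the recurrence.

No, the closed form is incorrect.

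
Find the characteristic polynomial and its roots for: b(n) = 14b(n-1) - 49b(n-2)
Substitute b(n) = rⁿ and divide through by rⁿ⁻²: r² - 14r + 49 = 0
Factor: (r - 7)² = 0, so r = 7 (double root).
General solution: b(n) = (A + Bn)·7ⁿ

Characteristic: r² - 14r + 49 = 0, Roots: r = 7 (double root)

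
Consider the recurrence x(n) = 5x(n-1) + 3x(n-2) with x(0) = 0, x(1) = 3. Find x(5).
Computing the sequence terms:
0, 3, 15, 84, 465, 2577

2577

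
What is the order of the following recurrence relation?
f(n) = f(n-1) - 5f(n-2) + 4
The order is the largest lag k for which f(n-k) appears. Here the deepest term is f(n-2) (the 4 term is non-homogeneous and does not affect the order), so the order is 2.

Order 2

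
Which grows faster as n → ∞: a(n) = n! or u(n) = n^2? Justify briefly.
Comparing growth rates:
Growth-rate hierarchy: log n ≺ any polynomial ≺ any exponential cⁿ (c>1) ≺ n! ≺ nⁿ.
factorial dominates polynomial degree 2 asymptotically.

a(n) grows faster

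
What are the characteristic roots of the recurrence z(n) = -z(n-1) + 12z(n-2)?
Substitute z(n) = rⁿ and divide through by rⁿ⁻²: r² + r - 12 = 0
Factor: (r + 4)(r - 3) = 0, so r = -4, 3.
General solution: z(n) = A·(-4)ⁿ + B·3ⁿ

Characteristic: r² + r - 12 = 0, Roots: r = -4, 3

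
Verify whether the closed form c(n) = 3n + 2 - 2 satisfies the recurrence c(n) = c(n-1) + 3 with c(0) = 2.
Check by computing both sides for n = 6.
From the recurrence with c(0) = 2:
  c(0) = 2, c(1) = 5, c(2) = 8, c(3) = 11, c(4) = 14, c(5) = 17, c(6) = 20
  so the recurrence gives c(6) = 20.
From the proposed closed form c(n) = 3n + 2 - 2:
  c(6) = 18.
The recurrence gives 20 but the closed form gives 18, so the closed form does not satisfy the recurrence.

No, the closed form is incorrect.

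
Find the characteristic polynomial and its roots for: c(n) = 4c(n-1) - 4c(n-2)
Substitute c(n) = rⁿ and divide through by rⁿ⁻²: r² - 4r + 4 = 0
Factor: (r - 2)² = 0, so r = 2 (double root).
General solution: c(n) = (A + Bn)·2ⁿ

Characteristic: r² - 4r + 4 = 0, Roots: r = 2 (double root)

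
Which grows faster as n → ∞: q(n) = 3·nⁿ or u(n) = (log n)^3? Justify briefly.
Comparing growth rates:
Growth-rate hierarchy: log n ≺ any polynomial ≺ any exponential cⁿ (c>1) ≺ n! ≺ nⁿ.
super-exponential nⁿ dominates polylogarithmic (log n)^3 asymptotically.

q(n) grows faster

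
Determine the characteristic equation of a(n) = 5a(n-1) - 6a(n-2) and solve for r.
Substitute a(n) = rⁿ and divide through by rⁿ⁻²: r² - 5r + 6 = 0
Factor: (r - 2)(r - 3) = 0, so r = 2, 3.
General solution: a(n) = A·2ⁿ + B·3ⁿ

Characteristic: r² - 5r + 6 = 0, Roots: r = 2, 3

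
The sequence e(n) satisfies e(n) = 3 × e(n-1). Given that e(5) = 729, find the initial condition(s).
In general e(n) = 3ⁿ · e(0). At n = 5: e(0) = e(5) / 3^5 = 729 / 243 = 3.

e(0) = 3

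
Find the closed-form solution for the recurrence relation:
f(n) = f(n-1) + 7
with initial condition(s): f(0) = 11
Recurrence: f(n) = f(n-1) + 7, initial: f(0) = 11.
Each step adds 7, so f(n) = f(0) + 7n = 7n + 11.

f(n) = 7n + 11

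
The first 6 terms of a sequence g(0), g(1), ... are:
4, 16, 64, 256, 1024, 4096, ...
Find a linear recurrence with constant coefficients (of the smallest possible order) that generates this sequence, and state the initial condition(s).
Look for the lowest-order linear relation among consecutive terms.
Observation: each term is 4× the previous.
Check at n=2: 4·16 = 64. ✓

g(n) = 4 × g(n-1), g(0) = 4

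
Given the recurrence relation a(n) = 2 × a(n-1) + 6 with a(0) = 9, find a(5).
Computing step by step:
a(0) = 9
a(1) = 2 × 9 + 6 = 24
a(2) = 2 × 24 + 6 = 54
a(3) = 2 × 54 + 6 = 114
a(4) = 2 × 114 + 6 = 234
a(5) = 2 × 234 + 6 = 474

474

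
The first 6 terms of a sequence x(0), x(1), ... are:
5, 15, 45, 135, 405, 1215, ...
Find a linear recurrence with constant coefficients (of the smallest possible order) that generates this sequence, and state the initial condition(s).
Look for the lowest-order linear relation among consecutive terms.
Observation: each term is 3× the previous.
Check at n=2: 3·15 = 45. ✓

x(n) = 3 × x(n-1), x(0) = 5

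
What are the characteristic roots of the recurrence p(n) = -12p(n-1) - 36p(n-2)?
Substitute p(n) = rⁿ and divide through by rⁿ⁻²: r² + 12r + 36 = 0
Factor: (r + 6)² = 0, so r = -6 (double root).
General solution: p(n) = (A + Bn)·(-6)ⁿ

Characteristic: r² + 12r + 36 = 0, Roots: r = -6 (double root)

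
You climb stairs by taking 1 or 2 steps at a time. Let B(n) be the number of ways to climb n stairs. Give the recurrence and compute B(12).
Condition on the size of the last step (1 to 2): before it there were n-1, …, n-2 stairs climbed, and these cases are disjoint, so B(n) = B(n-1) + B(n-2) (Fibonacci-type sequence).
Initial conditions by direct count (compositions of i into parts ≤ 2): B(1) = 1; B(2) = 2.
Iterating the recurrence: B(3) = 3, B(4) = 5, B(5) = 8, B(6) = 13, B(7) = 21, B(8) = 34, B(9) = 55, B(10) = 89, B(11) = 144, B(12) = 233.

B(n) = B(n-1) + B(n-2), B(1) = 1, B(2) = 2; B(12) = 233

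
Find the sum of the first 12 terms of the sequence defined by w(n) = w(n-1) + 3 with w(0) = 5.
Computing the sequence terms: 5, 8, 11, 14, 17, 20, 23, 26, 29, 32, 35, 38
Adding these values together:

258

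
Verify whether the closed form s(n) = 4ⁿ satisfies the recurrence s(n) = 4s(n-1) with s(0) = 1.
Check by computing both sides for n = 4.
From the recurrence with s(0) = 1:
  s(0) = 1, s(1) = 4, s(2) = 16, s(3) = 64, s(4) = 256
  so the recurrence gives s(4) = 256.
From the proposed closed form s(n) = 4ⁿ:
  s(4) = 256.
Both sides give 256 at n = 4, and the initial condition(s) match, so the closed form is consistent.

Yes, the closed form is correct.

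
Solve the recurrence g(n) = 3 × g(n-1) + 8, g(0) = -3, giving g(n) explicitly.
Recurrence: g(n) = 3 × g(n-1) + 8, initial: g(0) = -3.
Try g(n) = A·3ⁿ + C. Substituting: A·3ⁿ + C = 3(A·3ⁿ⁻¹ + C) + 8 = A·3ⁿ + 3C + 8, so C = 3C + 8, giving C = -4. Then g(0) = A - 4 = -3 gives A = 1.

g(n) = 3ⁿ - 4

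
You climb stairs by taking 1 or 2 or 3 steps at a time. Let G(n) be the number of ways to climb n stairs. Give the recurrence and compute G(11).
Condition on the size of the last step (1 to 3): before it there were n-1, …, n-3 stairs climbed, and these cases are disjoint, so G(n) = G(n-1) + G(n-2) + G(n-3) (order-3 linear recurrence).
Initial conditions by direct count (compositions of i into parts ≤ 3): G(1) = 1; G(2) = 2; G(3) = 4.
Iterating the recurrence: G(4) = 7, G(5) = 13, G(6) = 24, G(7) = 44, G(8) = 81, G(9) = 149, G(10) = 274, G(11) = 504.

G(n) = G(n-1) + G(n-2) + G(n-3), G(1) = 1, G(2) = 2, G(3) = 4; G(11) = 504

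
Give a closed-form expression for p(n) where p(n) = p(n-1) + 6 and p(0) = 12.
Recurrence: p(n) = p(n-1) + 6, initial: p(0) = 12.
Each step adds 6, so p(n) = p(0) + 6n = 6n + 12.

p(n) = 6n + 12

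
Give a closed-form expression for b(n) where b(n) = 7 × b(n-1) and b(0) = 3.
Recurrence: b(n) = 7 × b(n-1), initial: b(0) = 3.
Each term is 7 times the previous, so this is geometric with ratio 7. After n steps: b(n) = b(0)·7ⁿ = 3·7ⁿ.

b(n) = 3·7ⁿ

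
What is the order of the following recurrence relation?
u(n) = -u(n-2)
The order is the largest lag k for which u(n-k) appears. Here the deepest term is u(n-2), so the order is 2.

Order 2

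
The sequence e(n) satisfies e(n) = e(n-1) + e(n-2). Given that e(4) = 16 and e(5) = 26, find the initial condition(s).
Work backwards using e(k) = e(k+2) - e(k+1):
e(3) = e(5) - e(4) = 26 - 16 = 10
e(2) = e(4) - e(3) = 16 - 10 = 6
e(1) = e(3) - e(2) = 10 - 6 = 4
e(0) = e(2) - e(1) = 6 - 4 = 2

e(0) = 2, e(1) = 4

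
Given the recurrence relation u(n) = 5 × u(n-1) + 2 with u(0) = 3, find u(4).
Computing step by step:
u(0) = 3
u(1) = 5 × 3 + 2 = 17
u(2) = 5 × 17 + 2 = 87
u(3) = 5 × 87 + 2 = 437
u(4) = 5 × 437 + 2 = 2187

2187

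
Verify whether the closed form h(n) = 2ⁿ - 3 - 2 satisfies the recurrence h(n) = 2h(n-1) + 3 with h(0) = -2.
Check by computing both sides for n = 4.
From the recurrence with h(0) = -2:
  h(0) = -2, h(1) = -1, h(2) = 1, h(3) = 5, h(4) = 13
  so the recurrence gives h(4) = 13.
From the proposed closed form h(n) = 2ⁿ - 3 - 2:
  h(4) = 11.
The recurrence gives 13 but the closed form gives 11, so the closed form does not satisfy the recurrence.

No, the closed form is incorrect.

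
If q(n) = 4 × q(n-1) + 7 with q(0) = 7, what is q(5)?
Computing step by step:
q(0) = 7
q(1) = 4 × 7 + 7 = 35
q(2) = 4 × 35 + 7 = 147
q(3) = 4 × 147 + 7 = 595
q(4) = 4 × 595 + 7 = 2387
q(5) = 4 × 2387 + 7 = 9555

9555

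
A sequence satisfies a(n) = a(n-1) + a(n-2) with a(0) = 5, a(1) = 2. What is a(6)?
Computing the sequence terms:
5, 2, 7, 9, 16, 25, 41

41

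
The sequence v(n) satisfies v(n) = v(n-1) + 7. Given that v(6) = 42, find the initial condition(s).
v(6) = v(0) + 6·7, so v(0) = 42 - 42 = 0.

v(0) = 0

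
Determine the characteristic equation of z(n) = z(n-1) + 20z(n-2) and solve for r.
Substitute z(n) = rⁿ and divide through by rⁿ⁻²: r² - r - 20 = 0
Factor: (r - 5)(r + 4) = 0, so r = 5, -4.
General solution: z(n) = A·5ⁿ + B·(-4)ⁿ

Characteristic: r² - r - 20 = 0, Roots: r = 5, -4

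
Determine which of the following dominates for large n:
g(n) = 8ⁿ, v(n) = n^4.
Comparing growth rates:
Growth-rate hierarchy: log n ≺ any polynomial ≺ any exponential cⁿ (c>1) ≺ n! ≺ nⁿ.
exponential base 8 dominates polynomial degree 4 asymptotically.

g(n) grows faster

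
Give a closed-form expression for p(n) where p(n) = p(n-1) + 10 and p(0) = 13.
Recurrence: p(n) = p(n-1) + 10, initial: p(0) = 13.
Each step adds 10, so p(n) = p(0) + 10n = 10n + 13.

p(n) = 10n + 13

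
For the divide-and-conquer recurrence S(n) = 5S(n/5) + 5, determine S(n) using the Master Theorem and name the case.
Master Theorem template: S(n) = a·S(n/b) + f(n).
Here: a=5, b=5, f(n)=5
Compute log_b(a) = log_5(5) = 1.
f(n) = 5 = O(n^(1-ε)) with ε = 1. Case 1: S(n) = Θ(n^log_b(a)) = Θ(n).

Case 1: S(n) = Θ(n)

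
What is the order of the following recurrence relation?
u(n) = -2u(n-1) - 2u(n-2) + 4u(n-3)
The order is the largest lag k for which u(n-k) appears. Here the deepest term is u(n-3), so the order is 3.

Order 3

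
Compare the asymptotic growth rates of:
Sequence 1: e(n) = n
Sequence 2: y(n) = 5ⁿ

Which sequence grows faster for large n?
Comparing growth rates:
Growth-rate hierarchy: log n ≺ any polynomial ≺ any exponential cⁿ (c>1) ≺ n! ≺ nⁿ.
exponential base 5 dominates polynomial degree 1 asymptotically.

y(n) grows faster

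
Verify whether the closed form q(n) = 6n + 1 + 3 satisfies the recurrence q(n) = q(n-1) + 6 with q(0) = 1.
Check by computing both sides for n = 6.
From the recurrence with q(0) = 1:
  q(0) = 1, q(1) = 7, q(2) = 13, q(3) = 19, q(4) = 25, q(5) = 31, q(6) = 37
  so the recurrence gives q(6) = 37.
From the proposed closed form q(n) = 6n + 1 + 3:
  q(6) = 40.
The recurrence gives 37 but the closed form gives 40, so the closed form does not satisfy the recurrence.

No, the closed form is incorrect.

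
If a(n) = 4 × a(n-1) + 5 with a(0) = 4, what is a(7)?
Computing step by step:
a(0) = 4
a(1) = 4 × 4 + 5 = 21
a(2) = 4 × 21 + 5 = 89
a(3) = 4 × 89 + 5 = 361
a(4) = 4 × 361 + 5 = 1449
a(5) = 4 × 1449 + 5 = 5801
a(6) = 4 × 5801 + 5 = 23209
a(7) = 4 × 23209 + 5 = 92841

92841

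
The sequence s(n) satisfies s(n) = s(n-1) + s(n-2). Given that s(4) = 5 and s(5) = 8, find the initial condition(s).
Work backwards using s(k) = s(k+2) - s(k+1):
s(3) = s(5) - s(4) = 8 - 5 = 3
s(2) = s(4) - s(3) = 5 - 3 = 2
s(1) = s(3) - s(2) = 3 - 2 = 1
s(0) = s(2) - s(1) = 2 - 1 = 1

s(0) = 1, s(1) = 1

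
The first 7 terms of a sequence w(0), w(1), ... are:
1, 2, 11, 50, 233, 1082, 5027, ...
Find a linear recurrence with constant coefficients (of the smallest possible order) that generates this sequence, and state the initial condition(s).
Look for the lowest-order linear relation among consecutive terms.
Observation: w(n) - 4·w(n-1) - (3)·w(n-2) = 0 holds for the shown terms, and no order-1 relation w(n) = α·w(n-1) + β fits.
Check at n=3: 4·11 + (3)·2 = 50. ✓

w(n) = 4w(n-1) + 3w(n-2), w(0) = 1, w(1) = 2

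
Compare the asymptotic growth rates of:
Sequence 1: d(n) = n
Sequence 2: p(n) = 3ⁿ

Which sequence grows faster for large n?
Comparing growth rates:
Growth-rate hierarchy: log n ≺ any polynomial ≺ any exponential cⁿ (c>1) ≺ n! ≺ nⁿ.
exponential base 3 dominates polynomial degree 1 asymptotically.

p(n) grows faster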